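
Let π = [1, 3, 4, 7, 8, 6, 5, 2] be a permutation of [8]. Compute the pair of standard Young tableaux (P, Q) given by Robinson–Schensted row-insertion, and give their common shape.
P = [1, 2, 4, 5, 8] / [3] / [6] / [7];  Q = [1, 2, 3, 4, 5] / [6] / [7] / [8];  common shape = (5, 1, 1, 1)

Row-insert the values π_1, π_2, … into P one at a time, bumping the leftmost entry strictly greater than the inserted value down to the next row. The recording tableau Q records, in position (i, j), the step at which that cell was added to P.
  Insert 1 (step 1): P = [1];  Q = [1]
  Insert 3 (step 2): P = [1, 3];  Q = [1, 2]
  Insert 4 (step 3): P = [1, 3, 4];  Q = [1, 2, 3]
  Insert 7 (step 4): P = [1, 3, 4, 7];  Q = [1, 2, 3, 4]
  Insert 8 (step 5): P = [1, 3, 4, 7, 8];  Q = [1, 2, 3, 4, 5]
  Insert 6 (step 6): P = [1, 3, 4, 6, 8] / [7];  Q = [1, 2, 3, 4, 5] / [6]
  Insert 5 (step 7): P = [1, 3, 4, 5, 8] / [6] / [7];  Q = [1, 2, 3, 4, 5] / [6] / [7]
  Insert 2 (step 8): P = [1, 2, 4, 5, 8] / [3] / [6] / [7];  Q = [1, 2, 3, 4, 5] / [6] / [7] / [8]
Final shape: (5, 1, 1, 1).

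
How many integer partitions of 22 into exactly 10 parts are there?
p(22, 10 parts) = 75

Partitions of n into exactly k parts are in bijection with partitions of n − k into at most k parts (subtract 1 from each part). So p(22, exactly 10) = p(12, parts ≤ 10). Computing via the recurrence p(m, j) = p(m, j−1) + p(m−j, j) gives 75.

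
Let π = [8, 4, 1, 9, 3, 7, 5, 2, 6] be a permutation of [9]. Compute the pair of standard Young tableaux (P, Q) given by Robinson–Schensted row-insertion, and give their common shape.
P = [1, 2, 5, 6] / [3, 7] / [4, 9] / [8];  Q = [1, 4, 6, 9] / [2, 5] / [3, 7] / [8];  common shape = (4, 2, 2, 1)

Row-insert the values π_1, π_2, … into P one at a time, bumping the leftmost entry strictly greater than the inserted value down to the next row. The recording tableau Q records, in position (i, j), the step at which that cell was added to P.
  Insert 8 (step 1): P = [8];  Q = [1]
  Insert 4 (step 2): P = [4] / [8];  Q = [1] / [2]
  Insert 1 (step 3): P = [1] / [4] / [8];  Q = [1] / [2] / [3]
  Insert 9 (step 4): P = [1, 9] / [4] / [8];  Q = [1, 4] / [2] / [3]
  Insert 3 (step 5): P = [1, 3] / [4, 9] / [8];  Q = [1, 4] / [2, 5] / [3]
  Insert 7 (step 6): P = [1, 3, 7] / [4, 9] / [8];  Q = [1, 4, 6] / [2, 5] / [3]
  Insert 5 (step 7): P = [1, 3, 5] / [4, 7] / [8, 9];  Q = [1, 4, 6] / [2, 5] / [3, 7]
  Insert 2 (step 8): P = [1, 2, 5] / [3, 7] / [4, 9] / [8];  Q = [1, 4, 6] / [2, 5] / [3, 7] / [8]
  Insert 6 (step 9): P = [1, 2, 5, 6] / [3, 7] / [4, 9] / [8];  Q = [1, 4, 6, 9] / [2, 5] / [3, 7] / [8]
Final shape: (4, 2, 2, 1).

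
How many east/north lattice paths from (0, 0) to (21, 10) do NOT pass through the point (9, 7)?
Number of paths = 39146965

Total paths from (0, 0) to (21, 10): C(31, 21) = 44352165. Paths through (9, 7): (paths (0, 0) → (9, 7)) × (paths (9, 7) → (21, 10)) = C(16, 9) · C(15, 12) = 11440 · 455 = 5205200. Avoidance count = 44352165 − 5205200 = 39146965.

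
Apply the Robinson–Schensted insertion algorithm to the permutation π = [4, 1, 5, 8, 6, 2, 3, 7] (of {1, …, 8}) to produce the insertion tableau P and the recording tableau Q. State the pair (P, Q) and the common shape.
P = [1, 2, 3, 7] / [4, 5, 6] / [8];  Q = [1, 3, 4, 8] / [2, 5, 7] / [6];  common shape = (4, 3, 1)

Row-insert the values π_1, π_2, … into P one at a time, bumping the leftmost entry strictly greater than the inserted value down to the next row. The recording tableau Q records, in position (i, j), the step at which that cell was added to P.
  Insert 4 (step 1): P = [4];  Q = [1]
  Insert 1 (step 2): P = [1] / [4];  Q = [1] / [2]
  Insert 5 (step 3): P = [1, 5] / [4];  Q = [1, 3] / [2]
  Insert 8 (step 4): P = [1, 5, 8] / [4];  Q = [1, 3, 4] / [2]
  Insert 6 (step 5): P = [1, 5, 6] / [4, 8];  Q = [1, 3, 4] / [2, 5]
  Insert 2 (step 6): P = [1, 2, 6] / [4, 5] / [8];  Q = [1, 3, 4] / [2, 5] / [6]
  Insert 3 (step 7): P = [1, 2, 3] / [4, 5, 6] / [8];  Q = [1, 3, 4] / [2, 5, 7] / [6]
  Insert 7 (step 8): P = [1, 2, 3, 7] / [4, 5, 6] / [8];  Q = [1, 3, 4, 8] / [2, 5, 7] / [6]
Final shape: (4, 3, 1).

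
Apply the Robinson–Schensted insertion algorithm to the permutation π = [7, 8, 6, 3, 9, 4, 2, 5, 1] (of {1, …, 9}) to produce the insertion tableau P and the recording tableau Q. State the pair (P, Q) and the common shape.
P = [1, 4, 5] / [2, 8, 9] / [3] / [6] / [7];  Q = [1, 2, 5] / [3, 6, 8] / [4] / [7] / [9];  common shape = (3, 3, 1, 1, 1)

Row-insert the values π_1, π_2, … into P one at a time, bumping the leftmost entry strictly greater than the inserted value down to the next row. The recording tableau Q records, in position (i, j), the step at which that cell was added to P.
  Insert 7 (step 1): P = [7];  Q = [1]
  Insert 8 (step 2): P = [7, 8];  Q = [1, 2]
  Insert 6 (step 3): P = [6, 8] / [7];  Q = [1, 2] / [3]
  Insert 3 (step 4): P = [3, 8] / [6] / [7];  Q = [1, 2] / [3] / [4]
  Insert 9 (step 5): P = [3, 8, 9] / [6] / [7];  Q = [1, 2, 5] / [3] / [4]
  Insert 4 (step 6): P = [3, 4, 9] / [6, 8] / [7];  Q = [1, 2, 5] / [3, 6] / [4]
  Insert 2 (step 7): P = [2, 4, 9] / [3, 8] / [6] / [7];  Q = [1, 2, 5] / [3, 6] / [4] / [7]
  Insert 5 (step 8): P = [2, 4, 5] / [3, 8, 9] / [6] / [7];  Q = [1, 2, 5] / [3, 6, 8] / [4] / [7]
  Insert 1 (step 9): P = [1, 4, 5] / [2, 8, 9] / [3] / [6] / [7];  Q = [1, 2, 5] / [3, 6, 8] / [4] / [7] / [9]
Final shape: (3, 3, 1, 1, 1).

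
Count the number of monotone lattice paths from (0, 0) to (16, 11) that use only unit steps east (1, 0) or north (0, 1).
Number of paths = 13037895

A monotone lattice path from (0, 0) to (16, 11) consists of 16 east steps and 11 north steps in some order, so it is determined by which 16 of the 27 steps are east. The count is C(27, 16) = 13037895.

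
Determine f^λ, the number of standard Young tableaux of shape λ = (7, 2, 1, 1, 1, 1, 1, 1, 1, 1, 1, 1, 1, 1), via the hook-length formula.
# SYT of shape (7, 2, 1, 1, 1, 1, 1, 1, 1, 1, 1, 1, 1, 1) = 453492

Hook-length formula: f^λ = n! / Π hook(c), product over all cells c of the Young diagram. For λ = (7, 2, 1, 1, 1, 1, 1, 1, 1, 1, 1, 1, 1, 1), n = 21 boxes. Hook lengths by row (left-to-right, top-to-bottom): [20, 7, 5, 4, 3, 2, 1]; [14, 1]; [12]; [11]; [10]; [9]; [8]; [7]; [6]; [5]; [4]; [3]; [2]; [1]. Product of hooks = 112661176320000. So f^λ = 21! / 112661176320000 = 51090942171709440000 / 112661176320000 = 453492.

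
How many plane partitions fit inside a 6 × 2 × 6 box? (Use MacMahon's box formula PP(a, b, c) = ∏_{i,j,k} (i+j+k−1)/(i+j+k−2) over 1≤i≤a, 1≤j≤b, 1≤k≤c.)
PP(6, 2, 6) = 226512

Evaluate the triple product over i = 1..6, j = 1..2, k = 1..6. The factors are (2/1) · (3/2) · (4/3) · (5/4) · (6/5) · (7/6) · (3/2) · (4/3) · … (72 factors total). The numerators and denominators telescope so the product is an integer; carrying out the multiplication exactly gives PP(6, 2, 6) = 226512.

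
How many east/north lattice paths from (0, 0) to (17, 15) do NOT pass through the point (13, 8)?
Number of paths = 498571020

Total paths from (0, 0) to (17, 15): C(32, 17) = 565722720. Paths through (13, 8): (paths (0, 0) → (13, 8)) × (paths (13, 8) → (17, 15)) = C(21, 13) · C(11, 4) = 203490 · 330 = 67151700. Avoidance count = 565722720 − 67151700 = 498571020.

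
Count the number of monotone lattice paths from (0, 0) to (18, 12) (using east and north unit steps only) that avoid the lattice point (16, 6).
Number of paths = 84404061

Total paths from (0, 0) to (18, 12): C(30, 18) = 86493225. Paths through (16, 6): (paths (0, 0) → (16, 6)) × (paths (16, 6) → (18, 12)) = C(22, 16) · C(8, 2) = 74613 · 28 = 2089164. Avoidance count = 86493225 − 2089164 = 84404061.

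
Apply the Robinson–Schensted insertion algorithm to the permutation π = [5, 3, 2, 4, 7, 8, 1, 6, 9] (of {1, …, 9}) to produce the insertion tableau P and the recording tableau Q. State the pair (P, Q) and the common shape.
P = [1, 4, 6, 8, 9] / [2, 7] / [3] / [5];  Q = [1, 4, 5, 6, 9] / [2, 8] / [3] / [7];  common shape = (5, 2, 1, 1)

Row-insert the values π_1, π_2, … into P one at a time, bumping the leftmost entry strictly greater than the inserted value down to the next row. The recording tableau Q records, in position (i, j), the step at which that cell was added to P.
  Insert 5 (step 1): P = [5];  Q = [1]
  Insert 3 (step 2): P = [3] / [5];  Q = [1] / [2]
  Insert 2 (step 3): P = [2] / [3] / [5];  Q = [1] / [2] / [3]
  Insert 4 (step 4): P = [2, 4] / [3] / [5];  Q = [1, 4] / [2] / [3]
  Insert 7 (step 5): P = [2, 4, 7] / [3] / [5];  Q = [1, 4, 5] / [2] / [3]
  Insert 8 (step 6): P = [2, 4, 7, 8] / [3] / [5];  Q = [1, 4, 5, 6] / [2] / [3]
  Insert 1 (step 7): P = [1, 4, 7, 8] / [2] / [3] / [5];  Q = [1, 4, 5, 6] / [2] / [3] / [7]
  Insert 6 (step 8): P = [1, 4, 6, 8] / [2, 7] / [3] / [5];  Q = [1, 4, 5, 6] / [2, 8] / [3] / [7]
  Insert 9 (step 9): P = [1, 4, 6, 8, 9] / [2, 7] / [3] / [5];  Q = [1, 4, 5, 6, 9] / [2, 8] / [3] / [7]
Final shape: (5, 2, 1, 1).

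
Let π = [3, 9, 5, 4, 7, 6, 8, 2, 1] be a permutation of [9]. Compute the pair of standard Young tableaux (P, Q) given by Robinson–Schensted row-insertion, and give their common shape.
P = [1, 4, 6, 8] / [2, 7] / [3] / [5] / [9];  Q = [1, 2, 5, 7] / [3, 6] / [4] / [8] / [9];  common shape = (4, 2, 1, 1, 1)

Row-insert the values π_1, π_2, … into P one at a time, bumping the leftmost entry strictly greater than the inserted value down to the next row. The recording tableau Q records, in position (i, j), the step at which that cell was added to P.
  Insert 3 (step 1): P = [3];  Q = [1]
  Insert 9 (step 2): P = [3, 9];  Q = [1, 2]
  Insert 5 (step 3): P = [3, 5] / [9];  Q = [1, 2] / [3]
  Insert 4 (step 4): P = [3, 4] / [5] / [9];  Q = [1, 2] / [3] / [4]
  Insert 7 (step 5): P = [3, 4, 7] / [5] / [9];  Q = [1, 2, 5] / [3] / [4]
  Insert 6 (step 6): P = [3, 4, 6] / [5, 7] / [9];  Q = [1, 2, 5] / [3, 6] / [4]
  Insert 8 (step 7): P = [3, 4, 6, 8] / [5, 7] / [9];  Q = [1, 2, 5, 7] / [3, 6] / [4]
  Insert 2 (step 8): P = [2, 4, 6, 8] / [3, 7] / [5] / [9];  Q = [1, 2, 5, 7] / [3, 6] / [4] / [8]
  Insert 1 (step 9): P = [1, 4, 6, 8] / [2, 7] / [3] / [5] / [9];  Q = [1, 2, 5, 7] / [3, 6] / [4] / [8] / [9]
Final shape: (4, 2, 1, 1, 1).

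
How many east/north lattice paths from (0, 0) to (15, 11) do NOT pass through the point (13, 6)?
Number of paths = 7156388

Total paths from (0, 0) to (15, 11): C(26, 15) = 7726160. Paths through (13, 6): (paths (0, 0) → (13, 6)) × (paths (13, 6) → (15, 11)) = C(19, 13) · C(7, 2) = 27132 · 21 = 569772. Avoidance count = 7726160 − 569772 = 7156388.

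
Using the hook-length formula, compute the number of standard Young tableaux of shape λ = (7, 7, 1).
# SYT of shape (7, 7, 1) = 5005

Hook-length formula: f^λ = n! / Π hook(c), product over all cells c of the Young diagram. For λ = (7, 7, 1), n = 15 boxes. Hook lengths by row (left-to-right, top-to-bottom): [9, 7, 6, 5, 4, 3, 2]; [8, 6, 5, 4, 3, 2, 1]; [1]. Product of hooks = 261273600. So f^λ = 15! / 261273600 = 1307674368000 / 261273600 = 5005.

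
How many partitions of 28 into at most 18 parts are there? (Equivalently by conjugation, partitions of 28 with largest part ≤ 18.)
p(28, parts ≤ 18) = 3621

Use the recurrence p(n, m) = p(n, m−1) + p(n−m, m): either the largest part is < m (count p(n, m−1)) or the largest part is exactly m (remove one copy of m, count p(n−m, m)). With p(0, ·) = 1 this gives p(28, parts ≤ 18) = 3621. (By conjugating Young diagrams, this also counts partitions of 28 into at most 18 parts.)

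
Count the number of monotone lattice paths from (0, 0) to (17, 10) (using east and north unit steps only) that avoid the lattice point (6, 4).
Number of paths = 5837325

Total paths from (0, 0) to (17, 10): C(27, 17) = 8436285. Paths through (6, 4): (paths (0, 0) → (6, 4)) × (paths (6, 4) → (17, 10)) = C(10, 6) · C(17, 11) = 210 · 12376 = 2598960. Avoidance count = 8436285 − 2598960 = 5837325.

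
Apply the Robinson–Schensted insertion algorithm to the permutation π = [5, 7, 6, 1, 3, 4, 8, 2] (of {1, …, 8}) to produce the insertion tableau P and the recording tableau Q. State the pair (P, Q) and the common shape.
P = [1, 2, 4, 8] / [3, 6] / [5] / [7];  Q = [1, 2, 6, 7] / [3, 5] / [4] / [8];  common shape = (4, 2, 1, 1)

Row-insert the values π_1, π_2, … into P one at a time, bumping the leftmost entry strictly greater than the inserted value down to the next row. The recording tableau Q records, in position (i, j), the step at which that cell was added to P.
  Insert 5 (step 1): P = [5];  Q = [1]
  Insert 7 (step 2): P = [5, 7];  Q = [1, 2]
  Insert 6 (step 3): P = [5, 6] / [7];  Q = [1, 2] / [3]
  Insert 1 (step 4): P = [1, 6] / [5] / [7];  Q = [1, 2] / [3] / [4]
  Insert 3 (step 5): P = [1, 3] / [5, 6] / [7];  Q = [1, 2] / [3, 5] / [4]
  Insert 4 (step 6): P = [1, 3, 4] / [5, 6] / [7];  Q = [1, 2, 6] / [3, 5] / [4]
  Insert 8 (step 7): P = [1, 3, 4, 8] / [5, 6] / [7];  Q = [1, 2, 6, 7] / [3, 5] / [4]
  Insert 2 (step 8): P = [1, 2, 4, 8] / [3, 6] / [5] / [7];  Q = [1, 2, 6, 7] / [3, 5] / [4] / [8]
Final shape: (4, 2, 1, 1).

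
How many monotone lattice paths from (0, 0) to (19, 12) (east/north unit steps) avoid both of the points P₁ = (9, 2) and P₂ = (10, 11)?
Number of paths = 127437285

Inclusion–exclusion. Total paths: C(31, 19) = 141120525. Through P₁: C(11, 9)·C(20, 10) = 10161580. Through P₂: C(21, 10)·C(10, 9) = 3527160. Since P₁ is strictly southwest of P₂, a monotone path through both must visit P₁ then P₂; paths through both = C(11, 9)·C(10, 1)·C(10, 9) = 5500. Avoid both = 141120525 − 10161580 − 3527160 + 5500 = 127437285.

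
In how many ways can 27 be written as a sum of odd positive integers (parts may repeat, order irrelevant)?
p_odd(27) = 192

Enumerate partitions using only odd parts via the recurrence o(n, m) = o(n, m−2) + o(n−m, m) over odd m, starting from the largest odd part ≤ n. This gives p_odd(27) = 192. (Euler's theorem: equals the count of distinct-part partitions.)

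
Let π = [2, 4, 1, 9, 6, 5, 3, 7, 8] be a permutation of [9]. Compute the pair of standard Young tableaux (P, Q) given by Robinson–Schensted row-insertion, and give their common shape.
P = [1, 3, 5, 7, 8] / [2, 4] / [6] / [9];  Q = [1, 2, 4, 8, 9] / [3, 5] / [6] / [7];  common shape = (5, 2, 1, 1)

Row-insert the values π_1, π_2, … into P one at a time, bumping the leftmost entry strictly greater than the inserted value down to the next row. The recording tableau Q records, in position (i, j), the step at which that cell was added to P.
  Insert 2 (step 1): P = [2];  Q = [1]
  Insert 4 (step 2): P = [2, 4];  Q = [1, 2]
  Insert 1 (step 3): P = [1, 4] / [2];  Q = [1, 2] / [3]
  Insert 9 (step 4): P = [1, 4, 9] / [2];  Q = [1, 2, 4] / [3]
  Insert 6 (step 5): P = [1, 4, 6] / [2, 9];  Q = [1, 2, 4] / [3, 5]
  Insert 5 (step 6): P = [1, 4, 5] / [2, 6] / [9];  Q = [1, 2, 4] / [3, 5] / [6]
  Insert 3 (step 7): P = [1, 3, 5] / [2, 4] / [6] / [9];  Q = [1, 2, 4] / [3, 5] / [6] / [7]
  Insert 7 (step 8): P = [1, 3, 5, 7] / [2, 4] / [6] / [9];  Q = [1, 2, 4, 8] / [3, 5] / [6] / [7]
  Insert 8 (step 9): P = [1, 3, 5, 7, 8] / [2, 4] / [6] / [9];  Q = [1, 2, 4, 8, 9] / [3, 5] / [6] / [7]
Final shape: (5, 2, 1, 1).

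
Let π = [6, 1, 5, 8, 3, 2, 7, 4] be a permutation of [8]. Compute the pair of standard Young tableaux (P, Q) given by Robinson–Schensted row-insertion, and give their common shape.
P = [1, 2, 4] / [3, 7] / [5, 8] / [6];  Q = [1, 3, 4] / [2, 7] / [5, 8] / [6];  common shape = (3, 2, 2, 1)

Row-insert the values π_1, π_2, … into P one at a time, bumping the leftmost entry strictly greater than the inserted value down to the next row. The recording tableau Q records, in position (i, j), the step at which that cell was added to P.
  Insert 6 (step 1): P = [6];  Q = [1]
  Insert 1 (step 2): P = [1] / [6];  Q = [1] / [2]
  Insert 5 (step 3): P = [1, 5] / [6];  Q = [1, 3] / [2]
  Insert 8 (step 4): P = [1, 5, 8] / [6];  Q = [1, 3, 4] / [2]
  Insert 3 (step 5): P = [1, 3, 8] / [5] / [6];  Q = [1, 3, 4] / [2] / [5]
  Insert 2 (step 6): P = [1, 2, 8] / [3] / [5] / [6];  Q = [1, 3, 4] / [2] / [5] / [6]
  Insert 7 (step 7): P = [1, 2, 7] / [3, 8] / [5] / [6];  Q = [1, 3, 4] / [2, 7] / [5] / [6]
  Insert 4 (step 8): P = [1, 2, 4] / [3, 7] / [5, 8] / [6];  Q = [1, 3, 4] / [2, 7] / [5, 8] / [6]
Final shape: (3, 2, 2, 1).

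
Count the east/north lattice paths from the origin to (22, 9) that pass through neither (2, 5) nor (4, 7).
Number of paths = 19898169

Inclusion–exclusion. Total paths: C(31, 22) = 20160075. Through P₁: C(7, 2)·C(24, 20) = 223146. Through P₂: C(11, 4)·C(20, 18) = 62700. Since P₁ is strictly southwest of P₂, a monotone path through both must visit P₁ then P₂; paths through both = C(7, 2)·C(4, 2)·C(20, 18) = 23940. Avoid both = 20160075 − 223146 − 62700 + 23940 = 19898169.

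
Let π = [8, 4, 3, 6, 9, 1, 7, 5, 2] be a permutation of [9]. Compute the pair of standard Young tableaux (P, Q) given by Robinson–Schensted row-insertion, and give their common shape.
P = [1, 2, 7] / [3, 5] / [4, 6] / [8, 9];  Q = [1, 4, 5] / [2, 7] / [3, 8] / [6, 9];  common shape = (3, 2, 2, 2)

Row-insert the values π_1, π_2, … into P one at a time, bumping the leftmost entry strictly greater than the inserted value down to the next row. The recording tableau Q records, in position (i, j), the step at which that cell was added to P.
  Insert 8 (step 1): P = [8];  Q = [1]
  Insert 4 (step 2): P = [4] / [8];  Q = [1] / [2]
  Insert 3 (step 3): P = [3] / [4] / [8];  Q = [1] / [2] / [3]
  Insert 6 (step 4): P = [3, 6] / [4] / [8];  Q = [1, 4] / [2] / [3]
  Insert 9 (step 5): P = [3, 6, 9] / [4] / [8];  Q = [1, 4, 5] / [2] / [3]
  Insert 1 (step 6): P = [1, 6, 9] / [3] / [4] / [8];  Q = [1, 4, 5] / [2] / [3] / [6]
  Insert 7 (step 7): P = [1, 6, 7] / [3, 9] / [4] / [8];  Q = [1, 4, 5] / [2, 7] / [3] / [6]
  Insert 5 (step 8): P = [1, 5, 7] / [3, 6] / [4, 9] / [8];  Q = [1, 4, 5] / [2, 7] / [3, 8] / [6]
  Insert 2 (step 9): P = [1, 2, 7] / [3, 5] / [4, 6] / [8, 9];  Q = [1, 4, 5] / [2, 7] / [3, 8] / [6, 9]
Final shape: (3, 2, 2, 2).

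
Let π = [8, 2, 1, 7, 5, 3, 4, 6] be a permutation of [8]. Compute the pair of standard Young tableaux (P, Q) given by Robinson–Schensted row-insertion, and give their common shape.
P = [1, 3, 4, 6] / [2, 5] / [7] / [8];  Q = [1, 4, 7, 8] / [2, 5] / [3] / [6];  common shape = (4, 2, 1, 1)

Row-insert the values π_1, π_2, … into P one at a time, bumping the leftmost entry strictly greater than the inserted value down to the next row. The recording tableau Q records, in position (i, j), the step at which that cell was added to P.
  Insert 8 (step 1): P = [8];  Q = [1]
  Insert 2 (step 2): P = [2] / [8];  Q = [1] / [2]
  Insert 1 (step 3): P = [1] / [2] / [8];  Q = [1] / [2] / [3]
  Insert 7 (step 4): P = [1, 7] / [2] / [8];  Q = [1, 4] / [2] / [3]
  Insert 5 (step 5): P = [1, 5] / [2, 7] / [8];  Q = [1, 4] / [2, 5] / [3]
  Insert 3 (step 6): P = [1, 3] / [2, 5] / [7] / [8];  Q = [1, 4] / [2, 5] / [3] / [6]
  Insert 4 (step 7): P = [1, 3, 4] / [2, 5] / [7] / [8];  Q = [1, 4, 7] / [2, 5] / [3] / [6]
  Insert 6 (step 8): P = [1, 3, 4, 6] / [2, 5] / [7] / [8];  Q = [1, 4, 7, 8] / [2, 5] / [3] / [6]
Final shape: (4, 2, 1, 1).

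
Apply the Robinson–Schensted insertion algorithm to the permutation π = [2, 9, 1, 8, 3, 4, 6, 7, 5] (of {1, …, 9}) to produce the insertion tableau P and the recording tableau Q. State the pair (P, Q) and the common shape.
P = [1, 3, 4, 5, 7] / [2, 6] / [8] / [9];  Q = [1, 2, 6, 7, 8] / [3, 4] / [5] / [9];  common shape = (5, 2, 1, 1)

Row-insert the values π_1, π_2, … into P one at a time, bumping the leftmost entry strictly greater than the inserted value down to the next row. The recording tableau Q records, in position (i, j), the step at which that cell was added to P.
  Insert 2 (step 1): P = [2];  Q = [1]
  Insert 9 (step 2): P = [2, 9];  Q = [1, 2]
  Insert 1 (step 3): P = [1, 9] / [2];  Q = [1, 2] / [3]
  Insert 8 (step 4): P = [1, 8] / [2, 9];  Q = [1, 2] / [3, 4]
  Insert 3 (step 5): P = [1, 3] / [2, 8] / [9];  Q = [1, 2] / [3, 4] / [5]
  Insert 4 (step 6): P = [1, 3, 4] / [2, 8] / [9];  Q = [1, 2, 6] / [3, 4] / [5]
  Insert 6 (step 7): P = [1, 3, 4, 6] / [2, 8] / [9];  Q = [1, 2, 6, 7] / [3, 4] / [5]
  Insert 7 (step 8): P = [1, 3, 4, 6, 7] / [2, 8] / [9];  Q = [1, 2, 6, 7, 8] / [3, 4] / [5]
  Insert 5 (step 9): P = [1, 3, 4, 5, 7] / [2, 6] / [8] / [9];  Q = [1, 2, 6, 7, 8] / [3, 4] / [5] / [9]
Final shape: (5, 2, 1, 1).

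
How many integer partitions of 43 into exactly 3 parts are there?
p(43, 3 parts) = 154

Partitions of n into exactly k parts are in bijection with partitions of n − k into at most k parts (subtract 1 from each part). So p(43, exactly 3) = p(40, parts ≤ 3). Computing via the recurrence p(m, j) = p(m, j−1) + p(m−j, j) gives 154.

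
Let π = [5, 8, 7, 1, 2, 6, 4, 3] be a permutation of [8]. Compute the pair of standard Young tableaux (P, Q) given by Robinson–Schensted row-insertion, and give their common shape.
P = [1, 2, 3] / [4, 6] / [5] / [7] / [8];  Q = [1, 2, 6] / [3, 5] / [4] / [7] / [8];  common shape = (3, 2, 1, 1, 1)

Row-insert the values π_1, π_2, … into P one at a time, bumping the leftmost entry strictly greater than the inserted value down to the next row. The recording tableau Q records, in position (i, j), the step at which that cell was added to P.
  Insert 5 (step 1): P = [5];  Q = [1]
  Insert 8 (step 2): P = [5, 8];  Q = [1, 2]
  Insert 7 (step 3): P = [5, 7] / [8];  Q = [1, 2] / [3]
  Insert 1 (step 4): P = [1, 7] / [5] / [8];  Q = [1, 2] / [3] / [4]
  Insert 2 (step 5): P = [1, 2] / [5, 7] / [8];  Q = [1, 2] / [3, 5] / [4]
  Insert 6 (step 6): P = [1, 2, 6] / [5, 7] / [8];  Q = [1, 2, 6] / [3, 5] / [4]
  Insert 4 (step 7): P = [1, 2, 4] / [5, 6] / [7] / [8];  Q = [1, 2, 6] / [3, 5] / [4] / [7]
  Insert 3 (step 8): P = [1, 2, 3] / [4, 6] / [5] / [7] / [8];  Q = [1, 2, 6] / [3, 5] / [4] / [7] / [8]
Final shape: (3, 2, 1, 1, 1).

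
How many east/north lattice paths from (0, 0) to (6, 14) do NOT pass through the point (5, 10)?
Number of paths = 23745

Total paths from (0, 0) to (6, 14): C(20, 6) = 38760. Paths through (5, 10): (paths (0, 0) → (5, 10)) × (paths (5, 10) → (6, 14)) = C(15, 5) · C(5, 1) = 3003 · 5 = 15015. Avoidance count = 38760 − 15015 = 23745.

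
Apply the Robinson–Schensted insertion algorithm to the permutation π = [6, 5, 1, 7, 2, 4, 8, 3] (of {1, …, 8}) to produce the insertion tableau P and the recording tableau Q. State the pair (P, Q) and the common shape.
P = [1, 2, 3, 8] / [4, 7] / [5] / [6];  Q = [1, 4, 6, 7] / [2, 5] / [3] / [8];  common shape = (4, 2, 1, 1)

Row-insert the values π_1, π_2, … into P one at a time, bumping the leftmost entry strictly greater than the inserted value down to the next row. The recording tableau Q records, in position (i, j), the step at which that cell was added to P.
  Insert 6 (step 1): P = [6];  Q = [1]
  Insert 5 (step 2): P = [5] / [6];  Q = [1] / [2]
  Insert 1 (step 3): P = [1] / [5] / [6];  Q = [1] / [2] / [3]
  Insert 7 (step 4): P = [1, 7] / [5] / [6];  Q = [1, 4] / [2] / [3]
  Insert 2 (step 5): P = [1, 2] / [5, 7] / [6];  Q = [1, 4] / [2, 5] / [3]
  Insert 4 (step 6): P = [1, 2, 4] / [5, 7] / [6];  Q = [1, 4, 6] / [2, 5] / [3]
  Insert 8 (step 7): P = [1, 2, 4, 8] / [5, 7] / [6];  Q = [1, 4, 6, 7] / [2, 5] / [3]
  Insert 3 (step 8): P = [1, 2, 3, 8] / [4, 7] / [5] / [6];  Q = [1, 4, 6, 7] / [2, 5] / [3] / [8]
Final shape: (4, 2, 1, 1).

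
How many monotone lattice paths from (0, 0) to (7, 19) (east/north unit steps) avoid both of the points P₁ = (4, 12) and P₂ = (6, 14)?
Number of paths = 272360

Inclusion–exclusion. Total paths: C(26, 7) = 657800. Through P₁: C(16, 4)·C(10, 3) = 218400. Through P₂: C(20, 6)·C(6, 1) = 232560. Since P₁ is strictly southwest of P₂, a monotone path through both must visit P₁ then P₂; paths through both = C(16, 4)·C(4, 2)·C(6, 1) = 65520. Avoid both = 657800 − 218400 − 232560 + 65520 = 272360.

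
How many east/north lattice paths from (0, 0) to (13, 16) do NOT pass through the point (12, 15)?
Number of paths = 33096195

Total paths from (0, 0) to (13, 16): C(29, 13) = 67863915. Paths through (12, 15): (paths (0, 0) → (12, 15)) × (paths (12, 15) → (13, 16)) = C(27, 12) · C(2, 1) = 17383860 · 2 = 34767720. Avoidance count = 67863915 − 34767720 = 33096195.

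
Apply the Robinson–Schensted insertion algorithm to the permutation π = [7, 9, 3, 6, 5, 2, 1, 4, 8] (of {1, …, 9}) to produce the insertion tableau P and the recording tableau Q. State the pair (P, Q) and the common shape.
P = [1, 4, 8] / [2, 5] / [3, 9] / [6] / [7];  Q = [1, 2, 9] / [3, 4] / [5, 8] / [6] / [7];  common shape = (3, 2, 2, 1, 1)

Row-insert the values π_1, π_2, … into P one at a time, bumping the leftmost entry strictly greater than the inserted value down to the next row. The recording tableau Q records, in position (i, j), the step at which that cell was added to P.
  Insert 7 (step 1): P = [7];  Q = [1]
  Insert 9 (step 2): P = [7, 9];  Q = [1, 2]
  Insert 3 (step 3): P = [3, 9] / [7];  Q = [1, 2] / [3]
  Insert 6 (step 4): P = [3, 6] / [7, 9];  Q = [1, 2] / [3, 4]
  Insert 5 (step 5): P = [3, 5] / [6, 9] / [7];  Q = [1, 2] / [3, 4] / [5]
  Insert 2 (step 6): P = [2, 5] / [3, 9] / [6] / [7];  Q = [1, 2] / [3, 4] / [5] / [6]
  Insert 1 (step 7): P = [1, 5] / [2, 9] / [3] / [6] / [7];  Q = [1, 2] / [3, 4] / [5] / [6] / [7]
  Insert 4 (step 8): P = [1, 4] / [2, 5] / [3, 9] / [6] / [7];  Q = [1, 2] / [3, 4] / [5, 8] / [6] / [7]
  Insert 8 (step 9): P = [1, 4, 8] / [2, 5] / [3, 9] / [6] / [7];  Q = [1, 2, 9] / [3, 4] / [5, 8] / [6] / [7]
Final shape: (3, 2, 2, 1, 1).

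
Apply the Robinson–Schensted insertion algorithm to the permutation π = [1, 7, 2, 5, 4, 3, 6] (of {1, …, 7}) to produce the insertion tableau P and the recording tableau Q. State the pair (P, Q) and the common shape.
P = [1, 2, 3, 6] / [4] / [5] / [7];  Q = [1, 2, 4, 7] / [3] / [5] / [6];  common shape = (4, 1, 1, 1)

Row-insert the values π_1, π_2, … into P one at a time, bumping the leftmost entry strictly greater than the inserted value down to the next row. The recording tableau Q records, in position (i, j), the step at which that cell was added to P.
  Insert 1 (step 1): P = [1];  Q = [1]
  Insert 7 (step 2): P = [1, 7];  Q = [1, 2]
  Insert 2 (step 3): P = [1, 2] / [7];  Q = [1, 2] / [3]
  Insert 5 (step 4): P = [1, 2, 5] / [7];  Q = [1, 2, 4] / [3]
  Insert 4 (step 5): P = [1, 2, 4] / [5] / [7];  Q = [1, 2, 4] / [3] / [5]
  Insert 3 (step 6): P = [1, 2, 3] / [4] / [5] / [7];  Q = [1, 2, 4] / [3] / [5] / [6]
  Insert 6 (step 7): P = [1, 2, 3, 6] / [4] / [5] / [7];  Q = [1, 2, 4, 7] / [3] / [5] / [6]
Final shape: (4, 1, 1, 1).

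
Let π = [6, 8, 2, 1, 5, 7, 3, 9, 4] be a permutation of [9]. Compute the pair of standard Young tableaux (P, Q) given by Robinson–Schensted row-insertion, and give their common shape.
P = [1, 3, 4, 9] / [2, 5, 7] / [6, 8];  Q = [1, 2, 6, 8] / [3, 5, 9] / [4, 7];  common shape = (4, 3, 2)

Row-insert the values π_1, π_2, … into P one at a time, bumping the leftmost entry strictly greater than the inserted value down to the next row. The recording tableau Q records, in position (i, j), the step at which that cell was added to P.
  Insert 6 (step 1): P = [6];  Q = [1]
  Insert 8 (step 2): P = [6, 8];  Q = [1, 2]
  Insert 2 (step 3): P = [2, 8] / [6];  Q = [1, 2] / [3]
  Insert 1 (step 4): P = [1, 8] / [2] / [6];  Q = [1, 2] / [3] / [4]
  Insert 5 (step 5): P = [1, 5] / [2, 8] / [6];  Q = [1, 2] / [3, 5] / [4]
  Insert 7 (step 6): P = [1, 5, 7] / [2, 8] / [6];  Q = [1, 2, 6] / [3, 5] / [4]
  Insert 3 (step 7): P = [1, 3, 7] / [2, 5] / [6, 8];  Q = [1, 2, 6] / [3, 5] / [4, 7]
  Insert 9 (step 8): P = [1, 3, 7, 9] / [2, 5] / [6, 8];  Q = [1, 2, 6, 8] / [3, 5] / [4, 7]
  Insert 4 (step 9): P = [1, 3, 4, 9] / [2, 5, 7] / [6, 8];  Q = [1, 2, 6, 8] / [3, 5, 9] / [4, 7]
Final shape: (4, 3, 2).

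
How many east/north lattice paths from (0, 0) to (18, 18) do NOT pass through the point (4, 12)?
Number of paths = 9004592100

Total paths from (0, 0) to (18, 18): C(36, 18) = 9075135300. Paths through (4, 12): (paths (0, 0) → (4, 12)) × (paths (4, 12) → (18, 18)) = C(16, 4) · C(20, 14) = 1820 · 38760 = 70543200. Avoidance count = 9075135300 − 70543200 = 9004592100.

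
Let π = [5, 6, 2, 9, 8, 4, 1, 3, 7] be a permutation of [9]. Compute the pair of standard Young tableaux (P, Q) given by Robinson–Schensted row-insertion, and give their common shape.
P = [1, 3, 7] / [2, 4, 8] / [5, 6] / [9];  Q = [1, 2, 4] / [3, 5, 9] / [6, 8] / [7];  common shape = (3, 3, 2, 1)

Row-insert the values π_1, π_2, … into P one at a time, bumping the leftmost entry strictly greater than the inserted value down to the next row. The recording tableau Q records, in position (i, j), the step at which that cell was added to P.
  Insert 5 (step 1): P = [5];  Q = [1]
  Insert 6 (step 2): P = [5, 6];  Q = [1, 2]
  Insert 2 (step 3): P = [2, 6] / [5];  Q = [1, 2] / [3]
  Insert 9 (step 4): P = [2, 6, 9] / [5];  Q = [1, 2, 4] / [3]
  Insert 8 (step 5): P = [2, 6, 8] / [5, 9];  Q = [1, 2, 4] / [3, 5]
  Insert 4 (step 6): P = [2, 4, 8] / [5, 6] / [9];  Q = [1, 2, 4] / [3, 5] / [6]
  Insert 1 (step 7): P = [1, 4, 8] / [2, 6] / [5] / [9];  Q = [1, 2, 4] / [3, 5] / [6] / [7]
  Insert 3 (step 8): P = [1, 3, 8] / [2, 4] / [5, 6] / [9];  Q = [1, 2, 4] / [3, 5] / [6, 8] / [7]
  Insert 7 (step 9): P = [1, 3, 7] / [2, 4, 8] / [5, 6] / [9];  Q = [1, 2, 4] / [3, 5, 9] / [6, 8] / [7]
Final shape: (3, 3, 2, 1).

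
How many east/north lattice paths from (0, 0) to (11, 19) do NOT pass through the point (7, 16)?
Number of paths = 46046805

Total paths from (0, 0) to (11, 19): C(30, 11) = 54627300. Paths through (7, 16): (paths (0, 0) → (7, 16)) × (paths (7, 16) → (11, 19)) = C(23, 7) · C(7, 4) = 245157 · 35 = 8580495. Avoidance count = 54627300 − 8580495 = 46046805.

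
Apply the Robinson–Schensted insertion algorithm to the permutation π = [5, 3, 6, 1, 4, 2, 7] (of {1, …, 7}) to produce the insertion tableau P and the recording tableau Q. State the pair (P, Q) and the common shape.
P = [1, 2, 7] / [3, 4] / [5, 6];  Q = [1, 3, 7] / [2, 5] / [4, 6];  common shape = (3, 2, 2)

Row-insert the values π_1, π_2, … into P one at a time, bumping the leftmost entry strictly greater than the inserted value down to the next row. The recording tableau Q records, in position (i, j), the step at which that cell was added to P.
  Insert 5 (step 1): P = [5];  Q = [1]
  Insert 3 (step 2): P = [3] / [5];  Q = [1] / [2]
  Insert 6 (step 3): P = [3, 6] / [5];  Q = [1, 3] / [2]
  Insert 1 (step 4): P = [1, 6] / [3] / [5];  Q = [1, 3] / [2] / [4]
  Insert 4 (step 5): P = [1, 4] / [3, 6] / [5];  Q = [1, 3] / [2, 5] / [4]
  Insert 2 (step 6): P = [1, 2] / [3, 4] / [5, 6];  Q = [1, 3] / [2, 5] / [4, 6]
  Insert 7 (step 7): P = [1, 2, 7] / [3, 4] / [5, 6];  Q = [1, 3, 7] / [2, 5] / [4, 6]
Final shape: (3, 2, 2).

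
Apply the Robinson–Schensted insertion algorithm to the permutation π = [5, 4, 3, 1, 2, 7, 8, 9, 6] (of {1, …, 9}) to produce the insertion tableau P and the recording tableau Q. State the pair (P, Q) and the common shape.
P = [1, 2, 6, 8, 9] / [3, 7] / [4] / [5];  Q = [1, 5, 6, 7, 8] / [2, 9] / [3] / [4];  common shape = (5, 2, 1, 1)

Row-insert the values π_1, π_2, … into P one at a time, bumping the leftmost entry strictly greater than the inserted value down to the next row. The recording tableau Q records, in position (i, j), the step at which that cell was added to P.
  Insert 5 (step 1): P = [5];  Q = [1]
  Insert 4 (step 2): P = [4] / [5];  Q = [1] / [2]
  Insert 3 (step 3): P = [3] / [4] / [5];  Q = [1] / [2] / [3]
  Insert 1 (step 4): P = [1] / [3] / [4] / [5];  Q = [1] / [2] / [3] / [4]
  Insert 2 (step 5): P = [1, 2] / [3] / [4] / [5];  Q = [1, 5] / [2] / [3] / [4]
  Insert 7 (step 6): P = [1, 2, 7] / [3] / [4] / [5];  Q = [1, 5, 6] / [2] / [3] / [4]
  Insert 8 (step 7): P = [1, 2, 7, 8] / [3] / [4] / [5];  Q = [1, 5, 6, 7] / [2] / [3] / [4]
  Insert 9 (step 8): P = [1, 2, 7, 8, 9] / [3] / [4] / [5];  Q = [1, 5, 6, 7, 8] / [2] / [3] / [4]
  Insert 6 (step 9): P = [1, 2, 6, 8, 9] / [3, 7] / [4] / [5];  Q = [1, 5, 6, 7, 8] / [2, 9] / [3] / [4]
Final shape: (5, 2, 1, 1).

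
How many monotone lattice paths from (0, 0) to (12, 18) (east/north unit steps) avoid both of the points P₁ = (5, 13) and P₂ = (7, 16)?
Number of paths = 76358352

Inclusion–exclusion. Total paths: C(30, 12) = 86493225. Through P₁: C(18, 5)·C(12, 7) = 6785856. Through P₂: C(23, 7)·C(7, 5) = 5148297. Since P₁ is strictly southwest of P₂, a monotone path through both must visit P₁ then P₂; paths through both = C(18, 5)·C(5, 2)·C(7, 5) = 1799280. Avoid both = 86493225 − 6785856 − 5148297 + 1799280 = 76358352.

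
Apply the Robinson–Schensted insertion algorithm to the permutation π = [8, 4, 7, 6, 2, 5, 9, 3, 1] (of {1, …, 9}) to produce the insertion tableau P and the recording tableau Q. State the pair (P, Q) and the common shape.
P = [1, 3, 9] / [2, 5] / [4] / [6] / [7] / [8];  Q = [1, 3, 7] / [2, 6] / [4] / [5] / [8] / [9];  common shape = (3, 2, 1, 1, 1, 1)

Row-insert the values π_1, π_2, … into P one at a time, bumping the leftmost entry strictly greater than the inserted value down to the next row. The recording tableau Q records, in position (i, j), the step at which that cell was added to P.
  Insert 8 (step 1): P = [8];  Q = [1]
  Insert 4 (step 2): P = [4] / [8];  Q = [1] / [2]
  Insert 7 (step 3): P = [4, 7] / [8];  Q = [1, 3] / [2]
  Insert 6 (step 4): P = [4, 6] / [7] / [8];  Q = [1, 3] / [2] / [4]
  Insert 2 (step 5): P = [2, 6] / [4] / [7] / [8];  Q = [1, 3] / [2] / [4] / [5]
  Insert 5 (step 6): P = [2, 5] / [4, 6] / [7] / [8];  Q = [1, 3] / [2, 6] / [4] / [5]
  Insert 9 (step 7): P = [2, 5, 9] / [4, 6] / [7] / [8];  Q = [1, 3, 7] / [2, 6] / [4] / [5]
  Insert 3 (step 8): P = [2, 3, 9] / [4, 5] / [6] / [7] / [8];  Q = [1, 3, 7] / [2, 6] / [4] / [5] / [8]
  Insert 1 (step 9): P = [1, 3, 9] / [2, 5] / [4] / [6] / [7] / [8];  Q = [1, 3, 7] / [2, 6] / [4] / [5] / [8] / [9]
Final shape: (3, 2, 1, 1, 1, 1).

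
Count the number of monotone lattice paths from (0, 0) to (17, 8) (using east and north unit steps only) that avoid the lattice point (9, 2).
Number of paths = 916410

Total paths from (0, 0) to (17, 8): C(25, 17) = 1081575. Paths through (9, 2): (paths (0, 0) → (9, 2)) × (paths (9, 2) → (17, 8)) = C(11, 9) · C(14, 8) = 55 · 3003 = 165165. Avoidance count = 1081575 − 165165 = 916410.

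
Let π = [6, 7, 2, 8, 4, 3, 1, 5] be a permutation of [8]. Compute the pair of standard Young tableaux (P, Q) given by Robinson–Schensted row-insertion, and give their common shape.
P = [1, 3, 5] / [2, 7, 8] / [4] / [6];  Q = [1, 2, 4] / [3, 5, 8] / [6] / [7];  common shape = (3, 3, 1, 1)

Row-insert the values π_1, π_2, … into P one at a time, bumping the leftmost entry strictly greater than the inserted value down to the next row. The recording tableau Q records, in position (i, j), the step at which that cell was added to P.
  Insert 6 (step 1): P = [6];  Q = [1]
  Insert 7 (step 2): P = [6, 7];  Q = [1, 2]
  Insert 2 (step 3): P = [2, 7] / [6];  Q = [1, 2] / [3]
  Insert 8 (step 4): P = [2, 7, 8] / [6];  Q = [1, 2, 4] / [3]
  Insert 4 (step 5): P = [2, 4, 8] / [6, 7];  Q = [1, 2, 4] / [3, 5]
  Insert 3 (step 6): P = [2, 3, 8] / [4, 7] / [6];  Q = [1, 2, 4] / [3, 5] / [6]
  Insert 1 (step 7): P = [1, 3, 8] / [2, 7] / [4] / [6];  Q = [1, 2, 4] / [3, 5] / [6] / [7]
  Insert 5 (step 8): P = [1, 3, 5] / [2, 7, 8] / [4] / [6];  Q = [1, 2, 4] / [3, 5, 8] / [6] / [7]
Final shape: (3, 3, 1, 1).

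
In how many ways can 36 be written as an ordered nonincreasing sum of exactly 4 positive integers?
p(36, 4 parts) = 351

Partitions of n into exactly k parts are in bijection with partitions of n − k into at most k parts (subtract 1 from each part). So p(36, exactly 4) = p(32, parts ≤ 4). Computing via the recurrence p(m, j) = p(m, j−1) + p(m−j, j) gives 351.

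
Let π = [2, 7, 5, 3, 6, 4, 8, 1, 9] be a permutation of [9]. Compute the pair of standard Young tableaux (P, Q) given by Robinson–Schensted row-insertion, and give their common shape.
P = [1, 3, 4, 8, 9] / [2, 6] / [5] / [7];  Q = [1, 2, 5, 7, 9] / [3, 6] / [4] / [8];  common shape = (5, 2, 1, 1)

Row-insert the values π_1, π_2, … into P one at a time, bumping the leftmost entry strictly greater than the inserted value down to the next row. The recording tableau Q records, in position (i, j), the step at which that cell was added to P.
  Insert 2 (step 1): P = [2];  Q = [1]
  Insert 7 (step 2): P = [2, 7];  Q = [1, 2]
  Insert 5 (step 3): P = [2, 5] / [7];  Q = [1, 2] / [3]
  Insert 3 (step 4): P = [2, 3] / [5] / [7];  Q = [1, 2] / [3] / [4]
  Insert 6 (step 5): P = [2, 3, 6] / [5] / [7];  Q = [1, 2, 5] / [3] / [4]
  Insert 4 (step 6): P = [2, 3, 4] / [5, 6] / [7];  Q = [1, 2, 5] / [3, 6] / [4]
  Insert 8 (step 7): P = [2, 3, 4, 8] / [5, 6] / [7];  Q = [1, 2, 5, 7] / [3, 6] / [4]
  Insert 1 (step 8): P = [1, 3, 4, 8] / [2, 6] / [5] / [7];  Q = [1, 2, 5, 7] / [3, 6] / [4] / [8]
  Insert 9 (step 9): P = [1, 3, 4, 8, 9] / [2, 6] / [5] / [7];  Q = [1, 2, 5, 7, 9] / [3, 6] / [4] / [8]
Final shape: (5, 2, 1, 1).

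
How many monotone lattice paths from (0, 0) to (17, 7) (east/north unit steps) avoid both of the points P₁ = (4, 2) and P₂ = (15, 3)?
Number of paths = 208044

Inclusion–exclusion. Total paths: C(24, 17) = 346104. Through P₁: C(6, 4)·C(18, 13) = 128520. Through P₂: C(18, 15)·C(6, 2) = 12240. Since P₁ is strictly southwest of P₂, a monotone path through both must visit P₁ then P₂; paths through both = C(6, 4)·C(12, 11)·C(6, 2) = 2700. Avoid both = 346104 − 128520 − 12240 + 2700 = 208044.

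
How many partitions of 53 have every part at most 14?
p(53, parts ≤ 14) = 193880

Use the recurrence p(n, m) = p(n, m−1) + p(n−m, m): either the largest part is < m (count p(n, m−1)) or the largest part is exactly m (remove one copy of m, count p(n−m, m)). With p(0, ·) = 1 this gives p(53, parts ≤ 14) = 193880. (By conjugating Young diagrams, this also counts partitions of 53 into at most 14 parts.)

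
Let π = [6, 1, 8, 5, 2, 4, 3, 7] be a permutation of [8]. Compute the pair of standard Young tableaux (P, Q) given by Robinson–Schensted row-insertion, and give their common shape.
P = [1, 2, 3, 7] / [4, 8] / [5] / [6];  Q = [1, 3, 6, 8] / [2, 4] / [5] / [7];  common shape = (4, 2, 1, 1)

Row-insert the values π_1, π_2, … into P one at a time, bumping the leftmost entry strictly greater than the inserted value down to the next row. The recording tableau Q records, in position (i, j), the step at which that cell was added to P.
  Insert 6 (step 1): P = [6];  Q = [1]
  Insert 1 (step 2): P = [1] / [6];  Q = [1] / [2]
  Insert 8 (step 3): P = [1, 8] / [6];  Q = [1, 3] / [2]
  Insert 5 (step 4): P = [1, 5] / [6, 8];  Q = [1, 3] / [2, 4]
  Insert 2 (step 5): P = [1, 2] / [5, 8] / [6];  Q = [1, 3] / [2, 4] / [5]
  Insert 4 (step 6): P = [1, 2, 4] / [5, 8] / [6];  Q = [1, 3, 6] / [2, 4] / [5]
  Insert 3 (step 7): P = [1, 2, 3] / [4, 8] / [5] / [6];  Q = [1, 3, 6] / [2, 4] / [5] / [7]
  Insert 7 (step 8): P = [1, 2, 3, 7] / [4, 8] / [5] / [6];  Q = [1, 3, 6, 8] / [2, 4] / [5] / [7]
Final shape: (4, 2, 1, 1).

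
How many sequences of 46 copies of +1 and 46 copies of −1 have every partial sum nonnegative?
C_46 = 8740328711533173390046320

These ballot sequences are counted by the Catalan number C_n = (1/(n + 1)) · C(2n, n). For n = 46: C_46 = (1/47) · C(92, 46) = 410795449442059149332177040/47 = 8740328711533173390046320.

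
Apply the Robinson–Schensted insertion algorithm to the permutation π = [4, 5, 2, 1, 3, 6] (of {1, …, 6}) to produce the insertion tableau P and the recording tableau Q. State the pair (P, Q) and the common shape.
P = [1, 3, 6] / [2, 5] / [4];  Q = [1, 2, 6] / [3, 5] / [4];  common shape = (3, 2, 1)

Row-insert the values π_1, π_2, … into P one at a time, bumping the leftmost entry strictly greater than the inserted value down to the next row. The recording tableau Q records, in position (i, j), the step at which that cell was added to P.
  Insert 4 (step 1): P = [4];  Q = [1]
  Insert 5 (step 2): P = [4, 5];  Q = [1, 2]
  Insert 2 (step 3): P = [2, 5] / [4];  Q = [1, 2] / [3]
  Insert 1 (step 4): P = [1, 5] / [2] / [4];  Q = [1, 2] / [3] / [4]
  Insert 3 (step 5): P = [1, 3] / [2, 5] / [4];  Q = [1, 2] / [3, 5] / [4]
  Insert 6 (step 6): P = [1, 3, 6] / [2, 5] / [4];  Q = [1, 2, 6] / [3, 5] / [4]
Final shape: (3, 2, 1).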